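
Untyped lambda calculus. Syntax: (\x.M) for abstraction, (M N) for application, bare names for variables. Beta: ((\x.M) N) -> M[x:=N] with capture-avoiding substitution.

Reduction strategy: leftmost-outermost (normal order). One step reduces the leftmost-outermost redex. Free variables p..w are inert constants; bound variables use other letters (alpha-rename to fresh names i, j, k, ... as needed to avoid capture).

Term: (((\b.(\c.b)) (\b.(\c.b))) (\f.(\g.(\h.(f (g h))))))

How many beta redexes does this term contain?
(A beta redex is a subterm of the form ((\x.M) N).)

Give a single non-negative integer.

Answer: 1

Derivation:
Term: (((\b.(\c.b)) (\b.(\c.b))) (\f.(\g.(\h.(f (g h))))))
  Redex: ((\b.(\c.b)) (\b.(\c.b)))
Total redexes: 1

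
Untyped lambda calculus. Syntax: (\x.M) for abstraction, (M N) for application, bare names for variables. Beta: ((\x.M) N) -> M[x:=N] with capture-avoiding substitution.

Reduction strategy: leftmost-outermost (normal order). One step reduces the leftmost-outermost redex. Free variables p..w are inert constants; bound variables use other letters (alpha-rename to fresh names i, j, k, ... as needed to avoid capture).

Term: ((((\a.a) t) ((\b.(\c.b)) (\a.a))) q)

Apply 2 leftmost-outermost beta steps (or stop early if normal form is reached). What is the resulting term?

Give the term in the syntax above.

Step 0: ((((\a.a) t) ((\b.(\c.b)) (\a.a))) q)
Step 1: ((t ((\b.(\c.b)) (\a.a))) q)
Step 2: ((t (\c.(\a.a))) q)

Answer: ((t (\c.(\a.a))) q)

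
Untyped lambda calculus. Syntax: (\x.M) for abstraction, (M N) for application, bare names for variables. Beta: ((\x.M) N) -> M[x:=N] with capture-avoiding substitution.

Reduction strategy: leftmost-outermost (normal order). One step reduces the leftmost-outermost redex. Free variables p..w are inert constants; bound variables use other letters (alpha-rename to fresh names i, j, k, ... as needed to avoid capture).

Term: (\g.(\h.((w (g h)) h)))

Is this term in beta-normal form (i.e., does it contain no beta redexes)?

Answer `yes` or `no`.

Answer: yes

Derivation:
Term: (\g.(\h.((w (g h)) h)))
No beta redexes found.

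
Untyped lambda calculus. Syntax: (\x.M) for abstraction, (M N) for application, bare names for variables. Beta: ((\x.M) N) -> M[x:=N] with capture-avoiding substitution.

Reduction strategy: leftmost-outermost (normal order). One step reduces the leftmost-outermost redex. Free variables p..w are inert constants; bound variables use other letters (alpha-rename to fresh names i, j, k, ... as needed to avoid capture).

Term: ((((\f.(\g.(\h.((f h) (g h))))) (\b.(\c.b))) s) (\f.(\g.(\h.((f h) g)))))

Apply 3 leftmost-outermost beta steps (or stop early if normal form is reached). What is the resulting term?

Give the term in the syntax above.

Step 0: ((((\f.(\g.(\h.((f h) (g h))))) (\b.(\c.b))) s) (\f.(\g.(\h.((f h) g)))))
Step 1: (((\g.(\h.(((\b.(\c.b)) h) (g h)))) s) (\f.(\g.(\h.((f h) g)))))
Step 2: ((\h.(((\b.(\c.b)) h) (s h))) (\f.(\g.(\h.((f h) g)))))
Step 3: (((\b.(\c.b)) (\f.(\g.(\h.((f h) g))))) (s (\f.(\g.(\h.((f h) g))))))

Answer: (((\b.(\c.b)) (\f.(\g.(\h.((f h) g))))) (s (\f.(\g.(\h.((f h) g))))))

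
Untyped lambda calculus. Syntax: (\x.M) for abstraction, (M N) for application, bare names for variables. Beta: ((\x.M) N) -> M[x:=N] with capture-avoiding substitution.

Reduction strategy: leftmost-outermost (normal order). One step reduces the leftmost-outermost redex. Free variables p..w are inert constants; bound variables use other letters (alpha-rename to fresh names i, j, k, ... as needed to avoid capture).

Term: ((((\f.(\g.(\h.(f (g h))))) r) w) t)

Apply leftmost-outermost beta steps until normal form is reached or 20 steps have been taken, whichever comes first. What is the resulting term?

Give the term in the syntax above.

Answer: (r (w t))

Derivation:
Step 0: ((((\f.(\g.(\h.(f (g h))))) r) w) t)
Step 1: (((\g.(\h.(r (g h)))) w) t)
Step 2: ((\h.(r (w h))) t)
Step 3: (r (w t))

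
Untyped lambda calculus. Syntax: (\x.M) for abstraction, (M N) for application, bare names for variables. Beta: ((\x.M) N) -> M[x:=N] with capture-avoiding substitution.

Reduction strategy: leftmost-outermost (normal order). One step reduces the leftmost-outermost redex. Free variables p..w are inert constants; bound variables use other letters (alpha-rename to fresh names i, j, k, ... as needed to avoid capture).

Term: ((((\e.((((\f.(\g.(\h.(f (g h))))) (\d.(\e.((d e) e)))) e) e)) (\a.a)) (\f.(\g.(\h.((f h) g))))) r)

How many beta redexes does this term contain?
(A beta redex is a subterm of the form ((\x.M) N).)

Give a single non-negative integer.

Answer: 2

Derivation:
Term: ((((\e.((((\f.(\g.(\h.(f (g h))))) (\d.(\e.((d e) e)))) e) e)) (\a.a)) (\f.(\g.(\h.((f h) g))))) r)
  Redex: ((\e.((((\f.(\g.(\h.(f (g h))))) (\d.(\e.((d e) e)))) e) e)) (\a.a))
  Redex: ((\f.(\g.(\h.(f (g h))))) (\d.(\e.((d e) e))))
Total redexes: 2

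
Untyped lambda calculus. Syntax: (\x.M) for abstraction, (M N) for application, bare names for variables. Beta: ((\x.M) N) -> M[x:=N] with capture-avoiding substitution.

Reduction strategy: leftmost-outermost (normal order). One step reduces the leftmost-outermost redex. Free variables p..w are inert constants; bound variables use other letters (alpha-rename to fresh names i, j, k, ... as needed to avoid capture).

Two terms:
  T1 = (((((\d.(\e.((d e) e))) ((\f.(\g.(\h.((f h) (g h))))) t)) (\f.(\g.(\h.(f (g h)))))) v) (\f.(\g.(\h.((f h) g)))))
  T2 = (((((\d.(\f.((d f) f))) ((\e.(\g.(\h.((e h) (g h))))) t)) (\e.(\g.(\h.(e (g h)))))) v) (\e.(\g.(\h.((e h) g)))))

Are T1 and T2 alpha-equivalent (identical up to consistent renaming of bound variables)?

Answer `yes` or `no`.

Answer: yes

Derivation:
Term 1: (((((\d.(\e.((d e) e))) ((\f.(\g.(\h.((f h) (g h))))) t)) (\f.(\g.(\h.(f (g h)))))) v) (\f.(\g.(\h.((f h) g)))))
Term 2: (((((\d.(\f.((d f) f))) ((\e.(\g.(\h.((e h) (g h))))) t)) (\e.(\g.(\h.(e (g h)))))) v) (\e.(\g.(\h.((e h) g)))))
Alpha-equivalence: compare structure up to binder renaming.
Result: True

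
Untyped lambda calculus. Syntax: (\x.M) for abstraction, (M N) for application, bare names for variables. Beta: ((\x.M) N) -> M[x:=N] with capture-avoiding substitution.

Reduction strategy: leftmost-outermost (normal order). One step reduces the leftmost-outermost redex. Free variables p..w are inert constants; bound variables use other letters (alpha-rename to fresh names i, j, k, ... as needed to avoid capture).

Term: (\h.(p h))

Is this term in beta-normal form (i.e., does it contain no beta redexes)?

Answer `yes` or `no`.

Answer: yes

Derivation:
Term: (\h.(p h))
No beta redexes found.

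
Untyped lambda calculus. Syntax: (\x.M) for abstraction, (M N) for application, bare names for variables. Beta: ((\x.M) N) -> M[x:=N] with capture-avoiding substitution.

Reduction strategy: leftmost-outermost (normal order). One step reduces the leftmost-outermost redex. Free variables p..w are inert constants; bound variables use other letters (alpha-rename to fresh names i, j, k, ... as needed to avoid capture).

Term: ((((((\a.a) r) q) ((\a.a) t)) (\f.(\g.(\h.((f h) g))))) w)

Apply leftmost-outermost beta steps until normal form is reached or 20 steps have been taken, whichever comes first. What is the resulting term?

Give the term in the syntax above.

Step 0: ((((((\a.a) r) q) ((\a.a) t)) (\f.(\g.(\h.((f h) g))))) w)
Step 1: ((((r q) ((\a.a) t)) (\f.(\g.(\h.((f h) g))))) w)
Step 2: ((((r q) t) (\f.(\g.(\h.((f h) g))))) w)

Answer: ((((r q) t) (\f.(\g.(\h.((f h) g))))) w)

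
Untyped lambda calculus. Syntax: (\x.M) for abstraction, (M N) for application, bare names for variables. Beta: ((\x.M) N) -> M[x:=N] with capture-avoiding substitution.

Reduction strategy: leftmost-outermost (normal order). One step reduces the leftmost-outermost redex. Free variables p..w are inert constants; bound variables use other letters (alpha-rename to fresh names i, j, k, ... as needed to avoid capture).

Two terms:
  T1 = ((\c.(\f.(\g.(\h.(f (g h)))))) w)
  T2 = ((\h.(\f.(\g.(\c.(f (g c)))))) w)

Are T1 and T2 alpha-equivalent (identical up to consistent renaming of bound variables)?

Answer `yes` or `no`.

Answer: yes

Derivation:
Term 1: ((\c.(\f.(\g.(\h.(f (g h)))))) w)
Term 2: ((\h.(\f.(\g.(\c.(f (g c)))))) w)
Alpha-equivalence: compare structure up to binder renaming.
Result: True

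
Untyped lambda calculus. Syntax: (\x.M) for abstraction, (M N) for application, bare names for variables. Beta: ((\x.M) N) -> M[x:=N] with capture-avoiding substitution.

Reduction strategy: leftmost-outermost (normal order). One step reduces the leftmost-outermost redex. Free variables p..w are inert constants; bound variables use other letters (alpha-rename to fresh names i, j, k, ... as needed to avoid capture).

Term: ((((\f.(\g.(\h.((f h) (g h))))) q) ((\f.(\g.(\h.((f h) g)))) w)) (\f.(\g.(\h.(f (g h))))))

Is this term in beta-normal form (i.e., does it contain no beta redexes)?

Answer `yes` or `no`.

Answer: no

Derivation:
Term: ((((\f.(\g.(\h.((f h) (g h))))) q) ((\f.(\g.(\h.((f h) g)))) w)) (\f.(\g.(\h.(f (g h))))))
Found 2 beta redex(es).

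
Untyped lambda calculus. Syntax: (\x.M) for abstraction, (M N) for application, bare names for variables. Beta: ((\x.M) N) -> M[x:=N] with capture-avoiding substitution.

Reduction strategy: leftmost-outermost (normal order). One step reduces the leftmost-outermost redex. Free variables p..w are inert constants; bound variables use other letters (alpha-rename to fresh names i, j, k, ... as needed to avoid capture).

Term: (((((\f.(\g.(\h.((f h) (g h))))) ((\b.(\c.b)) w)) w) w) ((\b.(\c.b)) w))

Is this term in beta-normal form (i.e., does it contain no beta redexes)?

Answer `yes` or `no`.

Term: (((((\f.(\g.(\h.((f h) (g h))))) ((\b.(\c.b)) w)) w) w) ((\b.(\c.b)) w))
Found 3 beta redex(es).

Answer: no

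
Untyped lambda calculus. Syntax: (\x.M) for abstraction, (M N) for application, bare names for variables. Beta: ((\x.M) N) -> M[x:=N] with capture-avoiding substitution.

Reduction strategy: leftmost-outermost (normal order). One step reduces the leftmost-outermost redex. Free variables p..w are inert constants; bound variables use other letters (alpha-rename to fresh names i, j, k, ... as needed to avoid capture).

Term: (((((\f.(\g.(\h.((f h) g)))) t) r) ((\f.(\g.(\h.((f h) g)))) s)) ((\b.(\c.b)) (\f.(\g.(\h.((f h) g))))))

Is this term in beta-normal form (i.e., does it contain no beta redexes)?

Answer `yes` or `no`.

Term: (((((\f.(\g.(\h.((f h) g)))) t) r) ((\f.(\g.(\h.((f h) g)))) s)) ((\b.(\c.b)) (\f.(\g.(\h.((f h) g))))))
Found 3 beta redex(es).

Answer: no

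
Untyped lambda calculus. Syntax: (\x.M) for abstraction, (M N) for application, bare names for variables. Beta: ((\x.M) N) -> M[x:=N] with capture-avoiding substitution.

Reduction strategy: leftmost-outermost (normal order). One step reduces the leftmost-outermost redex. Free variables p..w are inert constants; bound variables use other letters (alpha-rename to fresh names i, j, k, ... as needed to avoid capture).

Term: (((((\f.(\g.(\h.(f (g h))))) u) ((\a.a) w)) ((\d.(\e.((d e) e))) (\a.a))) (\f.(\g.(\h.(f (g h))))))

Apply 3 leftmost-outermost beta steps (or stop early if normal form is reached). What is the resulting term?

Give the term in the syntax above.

Answer: ((u (((\a.a) w) ((\d.(\e.((d e) e))) (\a.a)))) (\f.(\g.(\h.(f (g h))))))

Derivation:
Step 0: (((((\f.(\g.(\h.(f (g h))))) u) ((\a.a) w)) ((\d.(\e.((d e) e))) (\a.a))) (\f.(\g.(\h.(f (g h))))))
Step 1: ((((\g.(\h.(u (g h)))) ((\a.a) w)) ((\d.(\e.((d e) e))) (\a.a))) (\f.(\g.(\h.(f (g h))))))
Step 2: (((\h.(u (((\a.a) w) h))) ((\d.(\e.((d e) e))) (\a.a))) (\f.(\g.(\h.(f (g h))))))
Step 3: ((u (((\a.a) w) ((\d.(\e.((d e) e))) (\a.a)))) (\f.(\g.(\h.(f (g h))))))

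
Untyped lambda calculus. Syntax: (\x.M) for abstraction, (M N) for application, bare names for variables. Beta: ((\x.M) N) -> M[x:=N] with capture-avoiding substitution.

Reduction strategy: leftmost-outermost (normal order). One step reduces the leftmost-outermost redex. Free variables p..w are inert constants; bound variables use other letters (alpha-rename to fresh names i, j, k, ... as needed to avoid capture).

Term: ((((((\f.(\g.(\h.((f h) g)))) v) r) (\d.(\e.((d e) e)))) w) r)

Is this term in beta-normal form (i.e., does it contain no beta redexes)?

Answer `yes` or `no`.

Term: ((((((\f.(\g.(\h.((f h) g)))) v) r) (\d.(\e.((d e) e)))) w) r)
Found 1 beta redex(es).

Answer: no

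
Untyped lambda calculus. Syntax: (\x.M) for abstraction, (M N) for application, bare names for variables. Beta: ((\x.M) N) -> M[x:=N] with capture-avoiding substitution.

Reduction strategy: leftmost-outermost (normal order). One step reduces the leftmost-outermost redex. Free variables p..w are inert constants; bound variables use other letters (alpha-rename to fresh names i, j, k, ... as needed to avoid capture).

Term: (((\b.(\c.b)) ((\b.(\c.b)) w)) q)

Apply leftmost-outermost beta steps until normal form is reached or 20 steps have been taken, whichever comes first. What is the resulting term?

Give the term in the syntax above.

Step 0: (((\b.(\c.b)) ((\b.(\c.b)) w)) q)
Step 1: ((\c.((\b.(\c.b)) w)) q)
Step 2: ((\b.(\c.b)) w)
Step 3: (\c.w)

Answer: (\c.w)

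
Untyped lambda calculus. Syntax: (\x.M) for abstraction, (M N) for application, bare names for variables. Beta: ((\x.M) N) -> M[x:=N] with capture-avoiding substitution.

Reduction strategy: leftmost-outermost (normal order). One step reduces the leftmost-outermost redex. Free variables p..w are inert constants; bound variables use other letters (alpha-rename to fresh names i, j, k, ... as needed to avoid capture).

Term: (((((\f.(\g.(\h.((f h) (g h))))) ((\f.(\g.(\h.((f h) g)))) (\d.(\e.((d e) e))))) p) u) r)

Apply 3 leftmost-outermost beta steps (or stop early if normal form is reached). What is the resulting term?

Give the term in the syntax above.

Answer: (((((\f.(\g.(\h.((f h) g)))) (\d.(\e.((d e) e)))) u) (p u)) r)

Derivation:
Step 0: (((((\f.(\g.(\h.((f h) (g h))))) ((\f.(\g.(\h.((f h) g)))) (\d.(\e.((d e) e))))) p) u) r)
Step 1: ((((\g.(\h.((((\f.(\g.(\h.((f h) g)))) (\d.(\e.((d e) e)))) h) (g h)))) p) u) r)
Step 2: (((\h.((((\f.(\g.(\h.((f h) g)))) (\d.(\e.((d e) e)))) h) (p h))) u) r)
Step 3: (((((\f.(\g.(\h.((f h) g)))) (\d.(\e.((d e) e)))) u) (p u)) r)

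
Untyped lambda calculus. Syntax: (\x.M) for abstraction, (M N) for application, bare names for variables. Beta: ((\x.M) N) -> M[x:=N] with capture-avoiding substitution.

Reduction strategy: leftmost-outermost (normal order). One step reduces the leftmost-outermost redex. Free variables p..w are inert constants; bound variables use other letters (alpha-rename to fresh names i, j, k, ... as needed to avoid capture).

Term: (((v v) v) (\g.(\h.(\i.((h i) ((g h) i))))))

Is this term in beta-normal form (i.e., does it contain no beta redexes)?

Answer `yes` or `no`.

Term: (((v v) v) (\g.(\h.(\i.((h i) ((g h) i))))))
No beta redexes found.

Answer: yes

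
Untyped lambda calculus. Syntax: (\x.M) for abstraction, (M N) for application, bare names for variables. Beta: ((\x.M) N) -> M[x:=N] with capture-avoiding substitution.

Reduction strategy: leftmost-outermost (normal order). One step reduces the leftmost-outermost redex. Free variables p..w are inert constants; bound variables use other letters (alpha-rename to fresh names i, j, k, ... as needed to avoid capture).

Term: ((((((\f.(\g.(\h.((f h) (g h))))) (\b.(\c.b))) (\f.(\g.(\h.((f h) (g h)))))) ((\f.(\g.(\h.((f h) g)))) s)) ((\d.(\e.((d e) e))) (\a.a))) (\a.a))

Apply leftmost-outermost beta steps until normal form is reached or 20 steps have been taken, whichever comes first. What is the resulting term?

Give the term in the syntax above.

Step 0: ((((((\f.(\g.(\h.((f h) (g h))))) (\b.(\c.b))) (\f.(\g.(\h.((f h) (g h)))))) ((\f.(\g.(\h.((f h) g)))) s)) ((\d.(\e.((d e) e))) (\a.a))) (\a.a))
Step 1: (((((\g.(\h.(((\b.(\c.b)) h) (g h)))) (\f.(\g.(\h.((f h) (g h)))))) ((\f.(\g.(\h.((f h) g)))) s)) ((\d.(\e.((d e) e))) (\a.a))) (\a.a))
Step 2: ((((\h.(((\b.(\c.b)) h) ((\f.(\g.(\h.((f h) (g h))))) h))) ((\f.(\g.(\h.((f h) g)))) s)) ((\d.(\e.((d e) e))) (\a.a))) (\a.a))
Step 3: (((((\b.(\c.b)) ((\f.(\g.(\h.((f h) g)))) s)) ((\f.(\g.(\h.((f h) (g h))))) ((\f.(\g.(\h.((f h) g)))) s))) ((\d.(\e.((d e) e))) (\a.a))) (\a.a))
Step 4: ((((\c.((\f.(\g.(\h.((f h) g)))) s)) ((\f.(\g.(\h.((f h) (g h))))) ((\f.(\g.(\h.((f h) g)))) s))) ((\d.(\e.((d e) e))) (\a.a))) (\a.a))
Step 5: ((((\f.(\g.(\h.((f h) g)))) s) ((\d.(\e.((d e) e))) (\a.a))) (\a.a))
Step 6: (((\g.(\h.((s h) g))) ((\d.(\e.((d e) e))) (\a.a))) (\a.a))
Step 7: ((\h.((s h) ((\d.(\e.((d e) e))) (\a.a)))) (\a.a))
Step 8: ((s (\a.a)) ((\d.(\e.((d e) e))) (\a.a)))
Step 9: ((s (\a.a)) (\e.(((\a.a) e) e)))
Step 10: ((s (\a.a)) (\e.(e e)))

Answer: ((s (\a.a)) (\e.(e e)))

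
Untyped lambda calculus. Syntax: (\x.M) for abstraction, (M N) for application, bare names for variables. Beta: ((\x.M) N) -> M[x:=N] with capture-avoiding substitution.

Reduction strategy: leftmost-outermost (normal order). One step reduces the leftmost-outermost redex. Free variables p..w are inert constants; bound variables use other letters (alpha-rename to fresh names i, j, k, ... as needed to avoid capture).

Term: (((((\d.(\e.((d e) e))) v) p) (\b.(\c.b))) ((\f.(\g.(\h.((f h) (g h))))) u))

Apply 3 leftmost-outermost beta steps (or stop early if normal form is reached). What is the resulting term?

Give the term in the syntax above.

Step 0: (((((\d.(\e.((d e) e))) v) p) (\b.(\c.b))) ((\f.(\g.(\h.((f h) (g h))))) u))
Step 1: ((((\e.((v e) e)) p) (\b.(\c.b))) ((\f.(\g.(\h.((f h) (g h))))) u))
Step 2: ((((v p) p) (\b.(\c.b))) ((\f.(\g.(\h.((f h) (g h))))) u))
Step 3: ((((v p) p) (\b.(\c.b))) (\g.(\h.((u h) (g h)))))

Answer: ((((v p) p) (\b.(\c.b))) (\g.(\h.((u h) (g h)))))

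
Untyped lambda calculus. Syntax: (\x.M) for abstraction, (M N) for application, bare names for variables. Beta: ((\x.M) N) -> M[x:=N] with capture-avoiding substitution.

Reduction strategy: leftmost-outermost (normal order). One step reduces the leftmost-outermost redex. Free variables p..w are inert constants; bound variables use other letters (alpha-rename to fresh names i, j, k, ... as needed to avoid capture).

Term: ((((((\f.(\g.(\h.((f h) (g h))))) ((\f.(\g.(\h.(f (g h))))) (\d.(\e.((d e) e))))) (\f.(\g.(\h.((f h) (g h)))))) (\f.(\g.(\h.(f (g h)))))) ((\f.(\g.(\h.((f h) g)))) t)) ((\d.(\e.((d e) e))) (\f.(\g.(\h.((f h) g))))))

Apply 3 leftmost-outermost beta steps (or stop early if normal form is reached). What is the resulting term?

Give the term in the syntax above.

Step 0: ((((((\f.(\g.(\h.((f h) (g h))))) ((\f.(\g.(\h.(f (g h))))) (\d.(\e.((d e) e))))) (\f.(\g.(\h.((f h) (g h)))))) (\f.(\g.(\h.(f (g h)))))) ((\f.(\g.(\h.((f h) g)))) t)) ((\d.(\e.((d e) e))) (\f.(\g.(\h.((f h) g))))))
Step 1: (((((\g.(\h.((((\f.(\g.(\h.(f (g h))))) (\d.(\e.((d e) e)))) h) (g h)))) (\f.(\g.(\h.((f h) (g h)))))) (\f.(\g.(\h.(f (g h)))))) ((\f.(\g.(\h.((f h) g)))) t)) ((\d.(\e.((d e) e))) (\f.(\g.(\h.((f h) g))))))
Step 2: ((((\h.((((\f.(\g.(\h.(f (g h))))) (\d.(\e.((d e) e)))) h) ((\f.(\g.(\h.((f h) (g h))))) h))) (\f.(\g.(\h.(f (g h)))))) ((\f.(\g.(\h.((f h) g)))) t)) ((\d.(\e.((d e) e))) (\f.(\g.(\h.((f h) g))))))
Step 3: ((((((\f.(\g.(\h.(f (g h))))) (\d.(\e.((d e) e)))) (\f.(\g.(\h.(f (g h)))))) ((\f.(\g.(\h.((f h) (g h))))) (\f.(\g.(\h.(f (g h))))))) ((\f.(\g.(\h.((f h) g)))) t)) ((\d.(\e.((d e) e))) (\f.(\g.(\h.((f h) g))))))

Answer: ((((((\f.(\g.(\h.(f (g h))))) (\d.(\e.((d e) e)))) (\f.(\g.(\h.(f (g h)))))) ((\f.(\g.(\h.((f h) (g h))))) (\f.(\g.(\h.(f (g h))))))) ((\f.(\g.(\h.((f h) g)))) t)) ((\d.(\e.((d e) e))) (\f.(\g.(\h.((f h) g))))))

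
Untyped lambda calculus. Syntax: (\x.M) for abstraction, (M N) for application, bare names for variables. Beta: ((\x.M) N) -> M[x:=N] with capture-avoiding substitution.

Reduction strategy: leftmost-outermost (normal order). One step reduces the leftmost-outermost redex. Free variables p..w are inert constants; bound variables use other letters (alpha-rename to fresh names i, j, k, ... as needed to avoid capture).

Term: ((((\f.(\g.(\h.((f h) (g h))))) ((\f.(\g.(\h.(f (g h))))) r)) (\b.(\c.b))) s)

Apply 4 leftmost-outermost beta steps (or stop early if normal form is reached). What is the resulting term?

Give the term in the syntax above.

Step 0: ((((\f.(\g.(\h.((f h) (g h))))) ((\f.(\g.(\h.(f (g h))))) r)) (\b.(\c.b))) s)
Step 1: (((\g.(\h.((((\f.(\g.(\h.(f (g h))))) r) h) (g h)))) (\b.(\c.b))) s)
Step 2: ((\h.((((\f.(\g.(\h.(f (g h))))) r) h) ((\b.(\c.b)) h))) s)
Step 3: ((((\f.(\g.(\h.(f (g h))))) r) s) ((\b.(\c.b)) s))
Step 4: (((\g.(\h.(r (g h)))) s) ((\b.(\c.b)) s))

Answer: (((\g.(\h.(r (g h)))) s) ((\b.(\c.b)) s))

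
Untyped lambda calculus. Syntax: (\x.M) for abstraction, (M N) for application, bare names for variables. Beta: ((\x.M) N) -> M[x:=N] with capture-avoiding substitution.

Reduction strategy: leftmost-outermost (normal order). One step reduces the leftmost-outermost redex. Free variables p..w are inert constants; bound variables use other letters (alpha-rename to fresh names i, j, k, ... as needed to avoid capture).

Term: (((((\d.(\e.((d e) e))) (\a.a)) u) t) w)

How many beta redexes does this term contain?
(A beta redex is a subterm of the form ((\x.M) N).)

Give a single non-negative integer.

Answer: 1

Derivation:
Term: (((((\d.(\e.((d e) e))) (\a.a)) u) t) w)
  Redex: ((\d.(\e.((d e) e))) (\a.a))
Total redexes: 1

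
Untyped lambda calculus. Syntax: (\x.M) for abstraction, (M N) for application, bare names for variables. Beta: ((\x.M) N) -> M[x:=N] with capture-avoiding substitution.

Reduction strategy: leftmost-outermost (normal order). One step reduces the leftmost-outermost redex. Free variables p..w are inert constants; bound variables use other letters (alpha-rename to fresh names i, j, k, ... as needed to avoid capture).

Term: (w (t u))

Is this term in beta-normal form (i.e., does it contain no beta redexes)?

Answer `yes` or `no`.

Term: (w (t u))
No beta redexes found.

Answer: yes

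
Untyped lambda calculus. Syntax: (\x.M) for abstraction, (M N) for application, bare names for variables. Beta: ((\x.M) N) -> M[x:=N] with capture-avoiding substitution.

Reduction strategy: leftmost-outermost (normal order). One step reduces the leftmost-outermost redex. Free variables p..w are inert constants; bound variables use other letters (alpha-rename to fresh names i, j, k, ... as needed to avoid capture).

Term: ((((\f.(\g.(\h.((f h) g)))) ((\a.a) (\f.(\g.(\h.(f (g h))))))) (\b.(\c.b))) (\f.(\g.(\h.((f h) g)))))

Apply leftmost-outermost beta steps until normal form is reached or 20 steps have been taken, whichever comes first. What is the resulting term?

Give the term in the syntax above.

Answer: (\h.(\g.(\i.(h g))))

Derivation:
Step 0: ((((\f.(\g.(\h.((f h) g)))) ((\a.a) (\f.(\g.(\h.(f (g h))))))) (\b.(\c.b))) (\f.(\g.(\h.((f h) g)))))
Step 1: (((\g.(\h.((((\a.a) (\f.(\g.(\h.(f (g h)))))) h) g))) (\b.(\c.b))) (\f.(\g.(\h.((f h) g)))))
Step 2: ((\h.((((\a.a) (\f.(\g.(\h.(f (g h)))))) h) (\b.(\c.b)))) (\f.(\g.(\h.((f h) g)))))
Step 3: ((((\a.a) (\f.(\g.(\h.(f (g h)))))) (\f.(\g.(\h.((f h) g))))) (\b.(\c.b)))
Step 4: (((\f.(\g.(\h.(f (g h))))) (\f.(\g.(\h.((f h) g))))) (\b.(\c.b)))
Step 5: ((\g.(\h.((\f.(\g.(\h.((f h) g)))) (g h)))) (\b.(\c.b)))
Step 6: (\h.((\f.(\g.(\h.((f h) g)))) ((\b.(\c.b)) h)))
Step 7: (\h.(\g.(\i.((((\b.(\c.b)) h) i) g))))
Step 8: (\h.(\g.(\i.(((\c.h) i) g))))
Step 9: (\h.(\g.(\i.(h g))))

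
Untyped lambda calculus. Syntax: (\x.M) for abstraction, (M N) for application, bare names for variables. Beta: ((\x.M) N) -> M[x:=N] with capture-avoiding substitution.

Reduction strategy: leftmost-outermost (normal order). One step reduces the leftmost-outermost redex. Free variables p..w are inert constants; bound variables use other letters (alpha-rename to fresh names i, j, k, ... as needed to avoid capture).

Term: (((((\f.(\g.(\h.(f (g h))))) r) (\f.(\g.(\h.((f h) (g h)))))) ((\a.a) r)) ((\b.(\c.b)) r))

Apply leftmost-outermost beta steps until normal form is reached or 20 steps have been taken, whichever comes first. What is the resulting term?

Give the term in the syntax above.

Answer: ((r (\g.(\h.((r h) (g h))))) (\c.r))

Derivation:
Step 0: (((((\f.(\g.(\h.(f (g h))))) r) (\f.(\g.(\h.((f h) (g h)))))) ((\a.a) r)) ((\b.(\c.b)) r))
Step 1: ((((\g.(\h.(r (g h)))) (\f.(\g.(\h.((f h) (g h)))))) ((\a.a) r)) ((\b.(\c.b)) r))
Step 2: (((\h.(r ((\f.(\g.(\h.((f h) (g h))))) h))) ((\a.a) r)) ((\b.(\c.b)) r))
Step 3: ((r ((\f.(\g.(\h.((f h) (g h))))) ((\a.a) r))) ((\b.(\c.b)) r))
Step 4: ((r (\g.(\h.((((\a.a) r) h) (g h))))) ((\b.(\c.b)) r))
Step 5: ((r (\g.(\h.((r h) (g h))))) ((\b.(\c.b)) r))
Step 6: ((r (\g.(\h.((r h) (g h))))) (\c.r))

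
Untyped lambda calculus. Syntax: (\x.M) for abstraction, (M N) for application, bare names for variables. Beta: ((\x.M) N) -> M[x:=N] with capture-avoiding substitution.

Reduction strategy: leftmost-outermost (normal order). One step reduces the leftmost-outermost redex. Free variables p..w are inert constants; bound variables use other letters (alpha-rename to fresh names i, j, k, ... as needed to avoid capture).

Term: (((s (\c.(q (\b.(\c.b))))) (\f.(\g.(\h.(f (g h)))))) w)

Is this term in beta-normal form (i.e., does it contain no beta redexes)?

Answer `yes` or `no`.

Term: (((s (\c.(q (\b.(\c.b))))) (\f.(\g.(\h.(f (g h)))))) w)
No beta redexes found.

Answer: yes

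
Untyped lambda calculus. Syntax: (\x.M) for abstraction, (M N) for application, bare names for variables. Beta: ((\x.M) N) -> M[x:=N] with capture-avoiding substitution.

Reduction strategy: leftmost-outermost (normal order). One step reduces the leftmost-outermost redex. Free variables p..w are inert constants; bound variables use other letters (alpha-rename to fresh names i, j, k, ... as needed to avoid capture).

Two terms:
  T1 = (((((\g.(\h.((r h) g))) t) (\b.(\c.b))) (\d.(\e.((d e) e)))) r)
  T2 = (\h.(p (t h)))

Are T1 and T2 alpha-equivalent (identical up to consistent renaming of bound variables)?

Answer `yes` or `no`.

Answer: no

Derivation:
Term 1: (((((\g.(\h.((r h) g))) t) (\b.(\c.b))) (\d.(\e.((d e) e)))) r)
Term 2: (\h.(p (t h)))
Alpha-equivalence: compare structure up to binder renaming.
Result: False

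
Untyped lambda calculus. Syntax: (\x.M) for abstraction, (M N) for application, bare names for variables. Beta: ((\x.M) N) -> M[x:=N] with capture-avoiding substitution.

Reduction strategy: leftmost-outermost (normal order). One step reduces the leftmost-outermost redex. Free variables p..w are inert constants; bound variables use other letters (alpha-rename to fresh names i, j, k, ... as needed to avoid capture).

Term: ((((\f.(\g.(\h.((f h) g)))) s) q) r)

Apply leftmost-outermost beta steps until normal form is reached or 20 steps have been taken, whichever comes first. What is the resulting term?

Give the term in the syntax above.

Answer: ((s r) q)

Derivation:
Step 0: ((((\f.(\g.(\h.((f h) g)))) s) q) r)
Step 1: (((\g.(\h.((s h) g))) q) r)
Step 2: ((\h.((s h) q)) r)
Step 3: ((s r) q)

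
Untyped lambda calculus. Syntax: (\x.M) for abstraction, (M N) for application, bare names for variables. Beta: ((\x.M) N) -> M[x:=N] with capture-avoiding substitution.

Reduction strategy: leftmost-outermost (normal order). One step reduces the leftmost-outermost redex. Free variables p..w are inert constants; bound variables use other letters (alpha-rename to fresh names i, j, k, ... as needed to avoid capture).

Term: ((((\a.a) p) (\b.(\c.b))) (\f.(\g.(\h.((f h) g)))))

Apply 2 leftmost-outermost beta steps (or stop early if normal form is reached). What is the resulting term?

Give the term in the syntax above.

Answer: ((p (\b.(\c.b))) (\f.(\g.(\h.((f h) g)))))

Derivation:
Step 0: ((((\a.a) p) (\b.(\c.b))) (\f.(\g.(\h.((f h) g)))))
Step 1: ((p (\b.(\c.b))) (\f.(\g.(\h.((f h) g)))))
Step 2: (normal form reached)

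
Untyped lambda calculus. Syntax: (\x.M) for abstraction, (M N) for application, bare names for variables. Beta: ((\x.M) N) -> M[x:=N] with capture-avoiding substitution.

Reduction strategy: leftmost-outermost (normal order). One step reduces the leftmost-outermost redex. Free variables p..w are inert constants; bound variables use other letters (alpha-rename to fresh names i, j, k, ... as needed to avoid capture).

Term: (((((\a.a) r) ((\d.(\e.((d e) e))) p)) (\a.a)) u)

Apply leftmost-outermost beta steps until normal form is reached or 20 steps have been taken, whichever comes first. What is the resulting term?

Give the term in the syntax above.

Answer: (((r (\e.((p e) e))) (\a.a)) u)

Derivation:
Step 0: (((((\a.a) r) ((\d.(\e.((d e) e))) p)) (\a.a)) u)
Step 1: (((r ((\d.(\e.((d e) e))) p)) (\a.a)) u)
Step 2: (((r (\e.((p e) e))) (\a.a)) u)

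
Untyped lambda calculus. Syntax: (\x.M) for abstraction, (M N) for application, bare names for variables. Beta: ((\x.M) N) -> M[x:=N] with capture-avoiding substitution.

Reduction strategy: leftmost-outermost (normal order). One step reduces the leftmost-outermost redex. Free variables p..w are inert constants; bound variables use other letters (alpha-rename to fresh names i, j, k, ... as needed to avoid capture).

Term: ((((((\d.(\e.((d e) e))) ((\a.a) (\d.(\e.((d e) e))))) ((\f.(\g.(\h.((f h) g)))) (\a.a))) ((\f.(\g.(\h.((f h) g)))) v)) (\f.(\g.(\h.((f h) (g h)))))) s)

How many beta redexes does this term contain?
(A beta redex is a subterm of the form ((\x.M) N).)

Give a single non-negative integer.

Answer: 4

Derivation:
Term: ((((((\d.(\e.((d e) e))) ((\a.a) (\d.(\e.((d e) e))))) ((\f.(\g.(\h.((f h) g)))) (\a.a))) ((\f.(\g.(\h.((f h) g)))) v)) (\f.(\g.(\h.((f h) (g h)))))) s)
  Redex: ((\d.(\e.((d e) e))) ((\a.a) (\d.(\e.((d e) e)))))
  Redex: ((\a.a) (\d.(\e.((d e) e))))
  Redex: ((\f.(\g.(\h.((f h) g)))) (\a.a))
  Redex: ((\f.(\g.(\h.((f h) g)))) v)
Total redexes: 4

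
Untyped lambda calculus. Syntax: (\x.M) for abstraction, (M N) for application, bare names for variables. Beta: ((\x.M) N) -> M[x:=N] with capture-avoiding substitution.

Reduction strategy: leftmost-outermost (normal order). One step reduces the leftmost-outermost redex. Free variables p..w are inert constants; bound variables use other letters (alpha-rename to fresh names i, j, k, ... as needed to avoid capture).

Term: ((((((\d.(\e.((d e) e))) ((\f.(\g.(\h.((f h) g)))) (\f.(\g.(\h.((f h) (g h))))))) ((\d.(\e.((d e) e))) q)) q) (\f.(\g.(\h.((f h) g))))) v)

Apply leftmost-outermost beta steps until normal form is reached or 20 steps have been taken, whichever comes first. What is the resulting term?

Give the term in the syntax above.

Step 0: ((((((\d.(\e.((d e) e))) ((\f.(\g.(\h.((f h) g)))) (\f.(\g.(\h.((f h) (g h))))))) ((\d.(\e.((d e) e))) q)) q) (\f.(\g.(\h.((f h) g))))) v)
Step 1: (((((\e.((((\f.(\g.(\h.((f h) g)))) (\f.(\g.(\h.((f h) (g h)))))) e) e)) ((\d.(\e.((d e) e))) q)) q) (\f.(\g.(\h.((f h) g))))) v)
Step 2: (((((((\f.(\g.(\h.((f h) g)))) (\f.(\g.(\h.((f h) (g h)))))) ((\d.(\e.((d e) e))) q)) ((\d.(\e.((d e) e))) q)) q) (\f.(\g.(\h.((f h) g))))) v)
Step 3: ((((((\g.(\h.(((\f.(\g.(\h.((f h) (g h))))) h) g))) ((\d.(\e.((d e) e))) q)) ((\d.(\e.((d e) e))) q)) q) (\f.(\g.(\h.((f h) g))))) v)
Step 4: (((((\h.(((\f.(\g.(\h.((f h) (g h))))) h) ((\d.(\e.((d e) e))) q))) ((\d.(\e.((d e) e))) q)) q) (\f.(\g.(\h.((f h) g))))) v)
Step 5: ((((((\f.(\g.(\h.((f h) (g h))))) ((\d.(\e.((d e) e))) q)) ((\d.(\e.((d e) e))) q)) q) (\f.(\g.(\h.((f h) g))))) v)
Step 6: (((((\g.(\h.((((\d.(\e.((d e) e))) q) h) (g h)))) ((\d.(\e.((d e) e))) q)) q) (\f.(\g.(\h.((f h) g))))) v)
Step 7: ((((\h.((((\d.(\e.((d e) e))) q) h) (((\d.(\e.((d e) e))) q) h))) q) (\f.(\g.(\h.((f h) g))))) v)
Step 8: ((((((\d.(\e.((d e) e))) q) q) (((\d.(\e.((d e) e))) q) q)) (\f.(\g.(\h.((f h) g))))) v)
Step 9: (((((\e.((q e) e)) q) (((\d.(\e.((d e) e))) q) q)) (\f.(\g.(\h.((f h) g))))) v)
Step 10: (((((q q) q) (((\d.(\e.((d e) e))) q) q)) (\f.(\g.(\h.((f h) g))))) v)
Step 11: (((((q q) q) ((\e.((q e) e)) q)) (\f.(\g.(\h.((f h) g))))) v)
Step 12: (((((q q) q) ((q q) q)) (\f.(\g.(\h.((f h) g))))) v)

Answer: (((((q q) q) ((q q) q)) (\f.(\g.(\h.((f h) g))))) v)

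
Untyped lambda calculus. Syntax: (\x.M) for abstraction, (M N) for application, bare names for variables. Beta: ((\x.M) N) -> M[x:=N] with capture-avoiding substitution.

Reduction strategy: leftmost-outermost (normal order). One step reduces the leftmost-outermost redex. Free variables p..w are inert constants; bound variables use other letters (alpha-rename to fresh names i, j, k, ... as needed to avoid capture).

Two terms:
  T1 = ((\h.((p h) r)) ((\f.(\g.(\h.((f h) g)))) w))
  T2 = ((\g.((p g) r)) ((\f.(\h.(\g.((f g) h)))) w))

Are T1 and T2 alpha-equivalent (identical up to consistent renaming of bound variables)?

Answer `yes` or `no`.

Term 1: ((\h.((p h) r)) ((\f.(\g.(\h.((f h) g)))) w))
Term 2: ((\g.((p g) r)) ((\f.(\h.(\g.((f g) h)))) w))
Alpha-equivalence: compare structure up to binder renaming.
Result: True

Answer: yes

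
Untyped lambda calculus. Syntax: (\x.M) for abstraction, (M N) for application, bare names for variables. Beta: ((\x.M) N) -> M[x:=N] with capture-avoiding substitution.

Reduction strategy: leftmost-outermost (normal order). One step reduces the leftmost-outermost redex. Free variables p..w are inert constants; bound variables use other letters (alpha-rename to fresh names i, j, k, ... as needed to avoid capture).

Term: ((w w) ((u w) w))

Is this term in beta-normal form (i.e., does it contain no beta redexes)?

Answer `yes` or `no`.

Answer: yes

Derivation:
Term: ((w w) ((u w) w))
No beta redexes found.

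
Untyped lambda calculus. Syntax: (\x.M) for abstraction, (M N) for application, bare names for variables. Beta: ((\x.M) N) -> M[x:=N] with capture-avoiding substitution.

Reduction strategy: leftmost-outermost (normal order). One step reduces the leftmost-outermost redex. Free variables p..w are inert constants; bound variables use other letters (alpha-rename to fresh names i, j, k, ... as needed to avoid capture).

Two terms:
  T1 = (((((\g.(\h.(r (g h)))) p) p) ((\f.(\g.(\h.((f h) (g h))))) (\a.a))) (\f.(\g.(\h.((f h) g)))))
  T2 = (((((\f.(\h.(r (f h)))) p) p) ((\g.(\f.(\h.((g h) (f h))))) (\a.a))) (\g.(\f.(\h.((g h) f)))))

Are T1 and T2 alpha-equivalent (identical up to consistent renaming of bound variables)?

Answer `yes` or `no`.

Answer: yes

Derivation:
Term 1: (((((\g.(\h.(r (g h)))) p) p) ((\f.(\g.(\h.((f h) (g h))))) (\a.a))) (\f.(\g.(\h.((f h) g)))))
Term 2: (((((\f.(\h.(r (f h)))) p) p) ((\g.(\f.(\h.((g h) (f h))))) (\a.a))) (\g.(\f.(\h.((g h) f)))))
Alpha-equivalence: compare structure up to binder renaming.
Result: True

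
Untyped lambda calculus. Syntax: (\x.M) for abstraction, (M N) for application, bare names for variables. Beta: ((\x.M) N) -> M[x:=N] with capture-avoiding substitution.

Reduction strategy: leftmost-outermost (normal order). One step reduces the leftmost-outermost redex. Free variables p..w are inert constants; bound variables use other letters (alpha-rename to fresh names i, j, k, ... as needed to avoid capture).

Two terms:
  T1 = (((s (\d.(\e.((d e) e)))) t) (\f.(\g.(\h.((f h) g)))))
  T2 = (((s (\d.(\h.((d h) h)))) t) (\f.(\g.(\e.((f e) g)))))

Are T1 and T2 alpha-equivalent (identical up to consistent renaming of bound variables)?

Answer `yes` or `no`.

Term 1: (((s (\d.(\e.((d e) e)))) t) (\f.(\g.(\h.((f h) g)))))
Term 2: (((s (\d.(\h.((d h) h)))) t) (\f.(\g.(\e.((f e) g)))))
Alpha-equivalence: compare structure up to binder renaming.
Result: True

Answer: yes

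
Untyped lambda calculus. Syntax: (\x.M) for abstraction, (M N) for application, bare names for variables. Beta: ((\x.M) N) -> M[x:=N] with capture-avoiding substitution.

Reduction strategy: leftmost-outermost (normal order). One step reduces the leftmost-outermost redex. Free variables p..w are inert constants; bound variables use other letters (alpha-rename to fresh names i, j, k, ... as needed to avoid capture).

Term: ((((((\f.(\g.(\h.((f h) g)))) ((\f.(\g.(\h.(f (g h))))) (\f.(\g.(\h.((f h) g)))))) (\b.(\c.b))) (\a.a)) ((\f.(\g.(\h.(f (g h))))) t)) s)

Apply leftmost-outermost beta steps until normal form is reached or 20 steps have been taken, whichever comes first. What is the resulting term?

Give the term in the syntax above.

Answer: s

Derivation:
Step 0: ((((((\f.(\g.(\h.((f h) g)))) ((\f.(\g.(\h.(f (g h))))) (\f.(\g.(\h.((f h) g)))))) (\b.(\c.b))) (\a.a)) ((\f.(\g.(\h.(f (g h))))) t)) s)
Step 1: (((((\g.(\h.((((\f.(\g.(\h.(f (g h))))) (\f.(\g.(\h.((f h) g))))) h) g))) (\b.(\c.b))) (\a.a)) ((\f.(\g.(\h.(f (g h))))) t)) s)
Step 2: ((((\h.((((\f.(\g.(\h.(f (g h))))) (\f.(\g.(\h.((f h) g))))) h) (\b.(\c.b)))) (\a.a)) ((\f.(\g.(\h.(f (g h))))) t)) s)
Step 3: ((((((\f.(\g.(\h.(f (g h))))) (\f.(\g.(\h.((f h) g))))) (\a.a)) (\b.(\c.b))) ((\f.(\g.(\h.(f (g h))))) t)) s)
Step 4: (((((\g.(\h.((\f.(\g.(\h.((f h) g)))) (g h)))) (\a.a)) (\b.(\c.b))) ((\f.(\g.(\h.(f (g h))))) t)) s)
Step 5: ((((\h.((\f.(\g.(\h.((f h) g)))) ((\a.a) h))) (\b.(\c.b))) ((\f.(\g.(\h.(f (g h))))) t)) s)
Step 6: ((((\f.(\g.(\h.((f h) g)))) ((\a.a) (\b.(\c.b)))) ((\f.(\g.(\h.(f (g h))))) t)) s)
Step 7: (((\g.(\h.((((\a.a) (\b.(\c.b))) h) g))) ((\f.(\g.(\h.(f (g h))))) t)) s)
Step 8: ((\h.((((\a.a) (\b.(\c.b))) h) ((\f.(\g.(\h.(f (g h))))) t))) s)
Step 9: ((((\a.a) (\b.(\c.b))) s) ((\f.(\g.(\h.(f (g h))))) t))
Step 10: (((\b.(\c.b)) s) ((\f.(\g.(\h.(f (g h))))) t))
Step 11: ((\c.s) ((\f.(\g.(\h.(f (g h))))) t))
Step 12: s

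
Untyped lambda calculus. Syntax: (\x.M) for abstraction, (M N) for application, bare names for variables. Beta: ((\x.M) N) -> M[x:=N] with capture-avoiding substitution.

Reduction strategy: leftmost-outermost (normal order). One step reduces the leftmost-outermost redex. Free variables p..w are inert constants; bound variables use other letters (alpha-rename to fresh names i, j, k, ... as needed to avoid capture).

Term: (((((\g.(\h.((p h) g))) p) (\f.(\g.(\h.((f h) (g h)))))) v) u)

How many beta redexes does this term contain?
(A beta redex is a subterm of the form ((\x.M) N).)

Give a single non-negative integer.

Answer: 1

Derivation:
Term: (((((\g.(\h.((p h) g))) p) (\f.(\g.(\h.((f h) (g h)))))) v) u)
  Redex: ((\g.(\h.((p h) g))) p)
Total redexes: 1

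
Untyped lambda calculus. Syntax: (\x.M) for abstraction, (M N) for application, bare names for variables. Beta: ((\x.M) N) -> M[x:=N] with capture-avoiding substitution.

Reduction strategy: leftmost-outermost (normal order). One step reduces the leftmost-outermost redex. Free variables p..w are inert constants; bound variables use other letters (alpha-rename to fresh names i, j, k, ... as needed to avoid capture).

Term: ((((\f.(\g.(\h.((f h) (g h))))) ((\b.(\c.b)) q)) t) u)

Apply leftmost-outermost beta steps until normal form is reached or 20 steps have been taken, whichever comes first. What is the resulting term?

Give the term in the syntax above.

Step 0: ((((\f.(\g.(\h.((f h) (g h))))) ((\b.(\c.b)) q)) t) u)
Step 1: (((\g.(\h.((((\b.(\c.b)) q) h) (g h)))) t) u)
Step 2: ((\h.((((\b.(\c.b)) q) h) (t h))) u)
Step 3: ((((\b.(\c.b)) q) u) (t u))
Step 4: (((\c.q) u) (t u))
Step 5: (q (t u))

Answer: (q (t u))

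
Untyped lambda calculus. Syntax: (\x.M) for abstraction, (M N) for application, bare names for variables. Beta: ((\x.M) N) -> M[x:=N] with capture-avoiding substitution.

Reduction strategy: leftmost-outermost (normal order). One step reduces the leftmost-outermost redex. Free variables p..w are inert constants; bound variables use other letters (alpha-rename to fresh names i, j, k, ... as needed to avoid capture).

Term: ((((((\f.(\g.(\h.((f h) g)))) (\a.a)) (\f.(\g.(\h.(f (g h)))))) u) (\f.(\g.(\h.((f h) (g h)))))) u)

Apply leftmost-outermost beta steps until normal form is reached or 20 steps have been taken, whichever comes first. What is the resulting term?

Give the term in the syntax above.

Step 0: ((((((\f.(\g.(\h.((f h) g)))) (\a.a)) (\f.(\g.(\h.(f (g h)))))) u) (\f.(\g.(\h.((f h) (g h)))))) u)
Step 1: (((((\g.(\h.(((\a.a) h) g))) (\f.(\g.(\h.(f (g h)))))) u) (\f.(\g.(\h.((f h) (g h)))))) u)
Step 2: ((((\h.(((\a.a) h) (\f.(\g.(\h.(f (g h))))))) u) (\f.(\g.(\h.((f h) (g h)))))) u)
Step 3: (((((\a.a) u) (\f.(\g.(\h.(f (g h)))))) (\f.(\g.(\h.((f h) (g h)))))) u)
Step 4: (((u (\f.(\g.(\h.(f (g h)))))) (\f.(\g.(\h.((f h) (g h)))))) u)

Answer: (((u (\f.(\g.(\h.(f (g h)))))) (\f.(\g.(\h.((f h) (g h)))))) u)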